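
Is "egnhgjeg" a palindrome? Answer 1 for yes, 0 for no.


Input: egnhgjeg
Reversed: gejghnge
  Compare pos 0 ('e') with pos 7 ('g'): MISMATCH
  Compare pos 1 ('g') with pos 6 ('e'): MISMATCH
  Compare pos 2 ('n') with pos 5 ('j'): MISMATCH
  Compare pos 3 ('h') with pos 4 ('g'): MISMATCH
Result: not a palindrome

0


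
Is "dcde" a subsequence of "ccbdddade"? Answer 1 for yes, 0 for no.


Check if "dcde" is a subsequence of "ccbdddade"
Greedy scan:
  Position 0 ('c'): no match needed
  Position 1 ('c'): no match needed
  Position 2 ('b'): no match needed
  Position 3 ('d'): matches sub[0] = 'd'
  Position 4 ('d'): no match needed
  Position 5 ('d'): no match needed
  Position 6 ('a'): no match needed
  Position 7 ('d'): no match needed
  Position 8 ('e'): no match needed
Only matched 1/4 characters => not a subsequence

0


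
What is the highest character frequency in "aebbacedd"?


Input: aebbacedd
Character counts:
  'a': 2
  'b': 2
  'c': 1
  'd': 2
  'e': 2
Maximum frequency: 2

2


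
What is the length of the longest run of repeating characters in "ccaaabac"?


Input: "ccaaabac"
Scanning for longest run:
  Position 1 ('c'): continues run of 'c', length=2
  Position 2 ('a'): new char, reset run to 1
  Position 3 ('a'): continues run of 'a', length=2
  Position 4 ('a'): continues run of 'a', length=3
  Position 5 ('b'): new char, reset run to 1
  Position 6 ('a'): new char, reset run to 1
  Position 7 ('c'): new char, reset run to 1
Longest run: 'a' with length 3

3


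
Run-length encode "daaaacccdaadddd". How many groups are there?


Input: daaaacccdaadddd
Scanning for consecutive runs:
  Group 1: 'd' x 1 (positions 0-0)
  Group 2: 'a' x 4 (positions 1-4)
  Group 3: 'c' x 3 (positions 5-7)
  Group 4: 'd' x 1 (positions 8-8)
  Group 5: 'a' x 2 (positions 9-10)
  Group 6: 'd' x 4 (positions 11-14)
Total groups: 6

6


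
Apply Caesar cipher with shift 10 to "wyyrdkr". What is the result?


Caesar cipher: shift "wyyrdkr" by 10
  'w' (pos 22) + 10 = pos 6 = 'g'
  'y' (pos 24) + 10 = pos 8 = 'i'
  'y' (pos 24) + 10 = pos 8 = 'i'
  'r' (pos 17) + 10 = pos 1 = 'b'
  'd' (pos 3) + 10 = pos 13 = 'n'
  'k' (pos 10) + 10 = pos 20 = 'u'
  'r' (pos 17) + 10 = pos 1 = 'b'
Result: giibnub

giibnub


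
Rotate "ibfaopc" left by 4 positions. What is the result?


Input: "ibfaopc", rotate left by 4
First 4 characters: "ibfa"
Remaining characters: "opc"
Concatenate remaining + first: "opc" + "ibfa" = "opcibfa"

opcibfa


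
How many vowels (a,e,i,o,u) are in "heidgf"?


Input: heidgf
Checking each character:
  'h' at position 0: consonant
  'e' at position 1: vowel (running total: 1)
  'i' at position 2: vowel (running total: 2)
  'd' at position 3: consonant
  'g' at position 4: consonant
  'f' at position 5: consonant
Total vowels: 2

2


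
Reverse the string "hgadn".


Input: hgadn
Reading characters right to left:
  Position 4: 'n'
  Position 3: 'd'
  Position 2: 'a'
  Position 1: 'g'
  Position 0: 'h'
Reversed: ndagh

ndagh


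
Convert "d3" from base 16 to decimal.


Input: "d3" in base 16
Positional expansion:
  Digit 'd' (value 13) x 16^1 = 208
  Digit '3' (value 3) x 16^0 = 3
Sum = 211

211


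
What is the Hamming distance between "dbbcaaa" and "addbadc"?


Comparing "dbbcaaa" and "addbadc" position by position:
  Position 0: 'd' vs 'a' => differ
  Position 1: 'b' vs 'd' => differ
  Position 2: 'b' vs 'd' => differ
  Position 3: 'c' vs 'b' => differ
  Position 4: 'a' vs 'a' => same
  Position 5: 'a' vs 'd' => differ
  Position 6: 'a' vs 'c' => differ
Total differences (Hamming distance): 6

6


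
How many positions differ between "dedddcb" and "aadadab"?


Comparing "dedddcb" and "aadadab" position by position:
  Position 0: 'd' vs 'a' => DIFFER
  Position 1: 'e' vs 'a' => DIFFER
  Position 2: 'd' vs 'd' => same
  Position 3: 'd' vs 'a' => DIFFER
  Position 4: 'd' vs 'd' => same
  Position 5: 'c' vs 'a' => DIFFER
  Position 6: 'b' vs 'b' => same
Positions that differ: 4

4


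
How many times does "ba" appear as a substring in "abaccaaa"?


Searching for "ba" in "abaccaaa"
Scanning each position:
  Position 0: "ab" => no
  Position 1: "ba" => MATCH
  Position 2: "ac" => no
  Position 3: "cc" => no
  Position 4: "ca" => no
  Position 5: "aa" => no
  Position 6: "aa" => no
Total occurrences: 1

1


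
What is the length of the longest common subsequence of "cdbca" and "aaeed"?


LCS of "cdbca" and "aaeed"
DP table:
           a    a    e    e    d
      0    0    0    0    0    0
  c   0    0    0    0    0    0
  d   0    0    0    0    0    1
  b   0    0    0    0    0    1
  c   0    0    0    0    0    1
  a   0    1    1    1    1    1
LCS length = dp[5][5] = 1

1


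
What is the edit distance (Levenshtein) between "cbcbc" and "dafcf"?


Computing edit distance: "cbcbc" -> "dafcf"
DP table:
           d    a    f    c    f
      0    1    2    3    4    5
  c   1    1    2    3    3    4
  b   2    2    2    3    4    4
  c   3    3    3    3    3    4
  b   4    4    4    4    4    4
  c   5    5    5    5    4    5
Edit distance = dp[5][5] = 5

5


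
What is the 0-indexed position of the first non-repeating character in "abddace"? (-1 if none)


Input: abddace
Character frequencies:
  'a': 2
  'b': 1
  'c': 1
  'd': 2
  'e': 1
Scanning left to right for freq == 1:
  Position 0 ('a'): freq=2, skip
  Position 1 ('b'): unique! => answer = 1

1


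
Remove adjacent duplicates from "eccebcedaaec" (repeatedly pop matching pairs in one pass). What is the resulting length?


Input: eccebcedaaec
Stack-based adjacent duplicate removal:
  Read 'e': push. Stack: e
  Read 'c': push. Stack: ec
  Read 'c': matches stack top 'c' => pop. Stack: e
  Read 'e': matches stack top 'e' => pop. Stack: (empty)
  Read 'b': push. Stack: b
  Read 'c': push. Stack: bc
  Read 'e': push. Stack: bce
  Read 'd': push. Stack: bced
  Read 'a': push. Stack: bceda
  Read 'a': matches stack top 'a' => pop. Stack: bced
  Read 'e': push. Stack: bcede
  Read 'c': push. Stack: bcedec
Final stack: "bcedec" (length 6)

6


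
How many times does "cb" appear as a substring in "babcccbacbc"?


Searching for "cb" in "babcccbacbc"
Scanning each position:
  Position 0: "ba" => no
  Position 1: "ab" => no
  Position 2: "bc" => no
  Position 3: "cc" => no
  Position 4: "cc" => no
  Position 5: "cb" => MATCH
  Position 6: "ba" => no
  Position 7: "ac" => no
  Position 8: "cb" => MATCH
  Position 9: "bc" => no
Total occurrences: 2

2


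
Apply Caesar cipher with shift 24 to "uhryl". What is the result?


Caesar cipher: shift "uhryl" by 24
  'u' (pos 20) + 24 = pos 18 = 's'
  'h' (pos 7) + 24 = pos 5 = 'f'
  'r' (pos 17) + 24 = pos 15 = 'p'
  'y' (pos 24) + 24 = pos 22 = 'w'
  'l' (pos 11) + 24 = pos 9 = 'j'
Result: sfpwj

sfpwj


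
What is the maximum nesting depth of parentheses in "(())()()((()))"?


Input: "(())()()((()))"
Tracking depth:
  Position 0 '(': depth becomes 1
  Position 1 '(': depth becomes 2
  Position 2 ')': depth becomes 1
  Position 3 ')': depth becomes 0
  Position 4 '(': depth becomes 1
  Position 5 ')': depth becomes 0
  Position 6 '(': depth becomes 1
  Position 7 ')': depth becomes 0
  Position 8 '(': depth becomes 1
  Position 9 '(': depth becomes 2
  Position 10 '(': depth becomes 3
  Position 11 ')': depth becomes 2
  Position 12 ')': depth becomes 1
  Position 13 ')': depth becomes 0
Maximum depth reached: 3

3


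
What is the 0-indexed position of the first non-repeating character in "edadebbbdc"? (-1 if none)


Input: edadebbbdc
Character frequencies:
  'a': 1
  'b': 3
  'c': 1
  'd': 3
  'e': 2
Scanning left to right for freq == 1:
  Position 0 ('e'): freq=2, skip
  Position 1 ('d'): freq=3, skip
  Position 2 ('a'): unique! => answer = 2

2


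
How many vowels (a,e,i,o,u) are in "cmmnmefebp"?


Input: cmmnmefebp
Checking each character:
  'c' at position 0: consonant
  'm' at position 1: consonant
  'm' at position 2: consonant
  'n' at position 3: consonant
  'm' at position 4: consonant
  'e' at position 5: vowel (running total: 1)
  'f' at position 6: consonant
  'e' at position 7: vowel (running total: 2)
  'b' at position 8: consonant
  'p' at position 9: consonant
Total vowels: 2

2


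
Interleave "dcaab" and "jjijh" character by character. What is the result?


Interleaving "dcaab" and "jjijh":
  Position 0: 'd' from first, 'j' from second => "dj"
  Position 1: 'c' from first, 'j' from second => "cj"
  Position 2: 'a' from first, 'i' from second => "ai"
  Position 3: 'a' from first, 'j' from second => "aj"
  Position 4: 'b' from first, 'h' from second => "bh"
Result: djcjaiajbh

djcjaiajbh


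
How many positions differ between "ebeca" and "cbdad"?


Comparing "ebeca" and "cbdad" position by position:
  Position 0: 'e' vs 'c' => DIFFER
  Position 1: 'b' vs 'b' => same
  Position 2: 'e' vs 'd' => DIFFER
  Position 3: 'c' vs 'a' => DIFFER
  Position 4: 'a' vs 'd' => DIFFER
Positions that differ: 4

4


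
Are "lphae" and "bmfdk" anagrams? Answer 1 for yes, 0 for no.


Strings: "lphae", "bmfdk"
Sorted first:  aehlp
Sorted second: bdfkm
Differ at position 0: 'a' vs 'b' => not anagrams

0


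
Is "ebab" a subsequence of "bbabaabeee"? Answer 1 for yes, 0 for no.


Check if "ebab" is a subsequence of "bbabaabeee"
Greedy scan:
  Position 0 ('b'): no match needed
  Position 1 ('b'): no match needed
  Position 2 ('a'): no match needed
  Position 3 ('b'): no match needed
  Position 4 ('a'): no match needed
  Position 5 ('a'): no match needed
  Position 6 ('b'): no match needed
  Position 7 ('e'): matches sub[0] = 'e'
  Position 8 ('e'): no match needed
  Position 9 ('e'): no match needed
Only matched 1/4 characters => not a subsequence

0


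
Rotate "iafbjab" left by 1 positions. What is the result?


Input: "iafbjab", rotate left by 1
First 1 characters: "i"
Remaining characters: "afbjab"
Concatenate remaining + first: "afbjab" + "i" = "afbjabi"

afbjabi


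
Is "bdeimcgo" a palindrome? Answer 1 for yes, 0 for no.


Input: bdeimcgo
Reversed: ogcmiedb
  Compare pos 0 ('b') with pos 7 ('o'): MISMATCH
  Compare pos 1 ('d') with pos 6 ('g'): MISMATCH
  Compare pos 2 ('e') with pos 5 ('c'): MISMATCH
  Compare pos 3 ('i') with pos 4 ('m'): MISMATCH
Result: not a palindrome

0


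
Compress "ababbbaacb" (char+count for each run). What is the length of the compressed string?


Input: ababbbaacb
Runs:
  'a' x 1 => "a1"
  'b' x 1 => "b1"
  'a' x 1 => "a1"
  'b' x 3 => "b3"
  'a' x 2 => "a2"
  'c' x 1 => "c1"
  'b' x 1 => "b1"
Compressed: "a1b1a1b3a2c1b1"
Compressed length: 14

14


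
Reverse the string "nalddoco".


Input: nalddoco
Reading characters right to left:
  Position 7: 'o'
  Position 6: 'c'
  Position 5: 'o'
  Position 4: 'd'
  Position 3: 'd'
  Position 2: 'l'
  Position 1: 'a'
  Position 0: 'n'
Reversed: ocoddlan

ocoddlan


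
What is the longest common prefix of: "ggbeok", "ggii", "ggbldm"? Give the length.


Words: ggbeok, ggii, ggbldm
  Position 0: all 'g' => match
  Position 1: all 'g' => match
  Position 2: ('b', 'i', 'b') => mismatch, stop
LCP = "gg" (length 2)

2


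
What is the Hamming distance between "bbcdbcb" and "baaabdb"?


Comparing "bbcdbcb" and "baaabdb" position by position:
  Position 0: 'b' vs 'b' => same
  Position 1: 'b' vs 'a' => differ
  Position 2: 'c' vs 'a' => differ
  Position 3: 'd' vs 'a' => differ
  Position 4: 'b' vs 'b' => same
  Position 5: 'c' vs 'd' => differ
  Position 6: 'b' vs 'b' => same
Total differences (Hamming distance): 4

4


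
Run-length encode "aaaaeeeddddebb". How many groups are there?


Input: aaaaeeeddddebb
Scanning for consecutive runs:
  Group 1: 'a' x 4 (positions 0-3)
  Group 2: 'e' x 3 (positions 4-6)
  Group 3: 'd' x 4 (positions 7-10)
  Group 4: 'e' x 1 (positions 11-11)
  Group 5: 'b' x 2 (positions 12-13)
Total groups: 5

5


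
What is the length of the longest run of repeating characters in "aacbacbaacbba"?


Input: "aacbacbaacbba"
Scanning for longest run:
  Position 1 ('a'): continues run of 'a', length=2
  Position 2 ('c'): new char, reset run to 1
  Position 3 ('b'): new char, reset run to 1
  Position 4 ('a'): new char, reset run to 1
  Position 5 ('c'): new char, reset run to 1
  Position 6 ('b'): new char, reset run to 1
  Position 7 ('a'): new char, reset run to 1
  Position 8 ('a'): continues run of 'a', length=2
  Position 9 ('c'): new char, reset run to 1
  Position 10 ('b'): new char, reset run to 1
  Position 11 ('b'): continues run of 'b', length=2
  Position 12 ('a'): new char, reset run to 1
Longest run: 'a' with length 2

2


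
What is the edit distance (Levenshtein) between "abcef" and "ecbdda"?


Computing edit distance: "abcef" -> "ecbdda"
DP table:
           e    c    b    d    d    a
      0    1    2    3    4    5    6
  a   1    1    2    3    4    5    5
  b   2    2    2    2    3    4    5
  c   3    3    2    3    3    4    5
  e   4    3    3    3    4    4    5
  f   5    4    4    4    4    5    5
Edit distance = dp[5][6] = 5

5


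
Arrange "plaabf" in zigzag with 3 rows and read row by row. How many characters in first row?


Zigzag "plaabf" into 3 rows:
Placing characters:
  'p' => row 0
  'l' => row 1
  'a' => row 2
  'a' => row 1
  'b' => row 0
  'f' => row 1
Rows:
  Row 0: "pb"
  Row 1: "laf"
  Row 2: "a"
First row length: 2

2


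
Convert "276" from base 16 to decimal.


Input: "276" in base 16
Positional expansion:
  Digit '2' (value 2) x 16^2 = 512
  Digit '7' (value 7) x 16^1 = 112
  Digit '6' (value 6) x 16^0 = 6
Sum = 630

630


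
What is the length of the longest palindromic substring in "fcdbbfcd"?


Input: "fcdbbfcd"
Checking substrings for palindromes:
  [3:5] "bb" (len 2) => palindrome
Longest palindromic substring: "bb" with length 2

2


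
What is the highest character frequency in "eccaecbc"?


Input: eccaecbc
Character counts:
  'a': 1
  'b': 1
  'c': 4
  'e': 2
Maximum frequency: 4

4


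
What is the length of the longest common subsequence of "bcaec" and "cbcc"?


LCS of "bcaec" and "cbcc"
DP table:
           c    b    c    c
      0    0    0    0    0
  b   0    0    1    1    1
  c   0    1    1    2    2
  a   0    1    1    2    2
  e   0    1    1    2    2
  c   0    1    1    2    3
LCS length = dp[5][4] = 3

3


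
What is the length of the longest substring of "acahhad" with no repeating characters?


Input: "acahhad"
Sliding window (track last position of each char):
  Position 0 ('a'): window [0,0] length 1 -- new best
  Position 1 ('c'): window [0,1] length 2 -- new best
  Position 2 ('a'): repeat (last at 0), move window start to 1
  Position 2 ('a'): window [1,2] length 2
  Position 3 ('h'): window [1,3] length 3 -- new best
  Position 4 ('h'): repeat (last at 3), move window start to 4
  Position 4 ('h'): window [4,4] length 1
  Position 5 ('a'): window [4,5] length 2
  Position 6 ('d'): window [4,6] length 3
Longest substring with no repeats: "cah" with length 3

3


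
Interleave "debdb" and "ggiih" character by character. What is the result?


Interleaving "debdb" and "ggiih":
  Position 0: 'd' from first, 'g' from second => "dg"
  Position 1: 'e' from first, 'g' from second => "eg"
  Position 2: 'b' from first, 'i' from second => "bi"
  Position 3: 'd' from first, 'i' from second => "di"
  Position 4: 'b' from first, 'h' from second => "bh"
Result: dgegbidibh

dgegbidibh


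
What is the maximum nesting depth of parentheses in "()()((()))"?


Input: "()()((()))"
Tracking depth:
  Position 0 '(': depth becomes 1
  Position 1 ')': depth becomes 0
  Position 2 '(': depth becomes 1
  Position 3 ')': depth becomes 0
  Position 4 '(': depth becomes 1
  Position 5 '(': depth becomes 2
  Position 6 '(': depth becomes 3
  Position 7 ')': depth becomes 2
  Position 8 ')': depth becomes 1
  Position 9 ')': depth becomes 0
Maximum depth reached: 3

3


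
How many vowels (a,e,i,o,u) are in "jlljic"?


Input: jlljic
Checking each character:
  'j' at position 0: consonant
  'l' at position 1: consonant
  'l' at position 2: consonant
  'j' at position 3: consonant
  'i' at position 4: vowel (running total: 1)
  'c' at position 5: consonant
Total vowels: 1

1


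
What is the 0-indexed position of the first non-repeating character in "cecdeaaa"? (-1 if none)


Input: cecdeaaa
Character frequencies:
  'a': 3
  'c': 2
  'd': 1
  'e': 2
Scanning left to right for freq == 1:
  Position 0 ('c'): freq=2, skip
  Position 1 ('e'): freq=2, skip
  Position 2 ('c'): freq=2, skip
  Position 3 ('d'): unique! => answer = 3

3


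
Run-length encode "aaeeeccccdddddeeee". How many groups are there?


Input: aaeeeccccdddddeeee
Scanning for consecutive runs:
  Group 1: 'a' x 2 (positions 0-1)
  Group 2: 'e' x 3 (positions 2-4)
  Group 3: 'c' x 4 (positions 5-8)
  Group 4: 'd' x 5 (positions 9-13)
  Group 5: 'e' x 4 (positions 14-17)
Total groups: 5

5


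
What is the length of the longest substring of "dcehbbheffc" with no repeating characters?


Input: "dcehbbheffc"
Sliding window (track last position of each char):
  Position 0 ('d'): window [0,0] length 1 -- new best
  Position 1 ('c'): window [0,1] length 2 -- new best
  Position 2 ('e'): window [0,2] length 3 -- new best
  Position 3 ('h'): window [0,3] length 4 -- new best
  Position 4 ('b'): window [0,4] length 5 -- new best
  Position 5 ('b'): repeat (last at 4), move window start to 5
  Position 5 ('b'): window [5,5] length 1
  Position 6 ('h'): window [5,6] length 2
  Position 7 ('e'): window [5,7] length 3
  Position 8 ('f'): window [5,8] length 4
  Position 9 ('f'): repeat (last at 8), move window start to 9
  Position 9 ('f'): window [9,9] length 1
  Position 10 ('c'): window [9,10] length 2
Longest substring with no repeats: "dcehb" with length 5

5


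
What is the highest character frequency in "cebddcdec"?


Input: cebddcdec
Character counts:
  'b': 1
  'c': 3
  'd': 3
  'e': 2
Maximum frequency: 3

3


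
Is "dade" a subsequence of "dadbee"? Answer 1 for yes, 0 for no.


Check if "dade" is a subsequence of "dadbee"
Greedy scan:
  Position 0 ('d'): matches sub[0] = 'd'
  Position 1 ('a'): matches sub[1] = 'a'
  Position 2 ('d'): matches sub[2] = 'd'
  Position 3 ('b'): no match needed
  Position 4 ('e'): matches sub[3] = 'e'
  Position 5 ('e'): no match needed
All 4 characters matched => is a subsequence

1


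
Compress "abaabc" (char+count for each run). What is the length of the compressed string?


Input: abaabc
Runs:
  'a' x 1 => "a1"
  'b' x 1 => "b1"
  'a' x 2 => "a2"
  'b' x 1 => "b1"
  'c' x 1 => "c1"
Compressed: "a1b1a2b1c1"
Compressed length: 10

10


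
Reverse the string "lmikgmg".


Input: lmikgmg
Reading characters right to left:
  Position 6: 'g'
  Position 5: 'm'
  Position 4: 'g'
  Position 3: 'k'
  Position 2: 'i'
  Position 1: 'm'
  Position 0: 'l'
Reversed: gmgkiml

gmgkiml


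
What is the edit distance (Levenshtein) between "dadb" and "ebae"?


Computing edit distance: "dadb" -> "ebae"
DP table:
           e    b    a    e
      0    1    2    3    4
  d   1    1    2    3    4
  a   2    2    2    2    3
  d   3    3    3    3    3
  b   4    4    3    4    4
Edit distance = dp[4][4] = 4

4


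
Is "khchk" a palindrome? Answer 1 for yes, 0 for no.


Input: khchk
Reversed: khchk
  Compare pos 0 ('k') with pos 4 ('k'): match
  Compare pos 1 ('h') with pos 3 ('h'): match
Result: palindrome

1


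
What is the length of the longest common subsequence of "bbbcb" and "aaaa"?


LCS of "bbbcb" and "aaaa"
DP table:
           a    a    a    a
      0    0    0    0    0
  b   0    0    0    0    0
  b   0    0    0    0    0
  b   0    0    0    0    0
  c   0    0    0    0    0
  b   0    0    0    0    0
LCS length = dp[5][4] = 0

0


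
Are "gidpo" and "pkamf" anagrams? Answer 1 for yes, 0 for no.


Strings: "gidpo", "pkamf"
Sorted first:  dgiop
Sorted second: afkmp
Differ at position 0: 'd' vs 'a' => not anagrams

0


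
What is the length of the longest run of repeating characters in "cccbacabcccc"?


Input: "cccbacabcccc"
Scanning for longest run:
  Position 1 ('c'): continues run of 'c', length=2
  Position 2 ('c'): continues run of 'c', length=3
  Position 3 ('b'): new char, reset run to 1
  Position 4 ('a'): new char, reset run to 1
  Position 5 ('c'): new char, reset run to 1
  Position 6 ('a'): new char, reset run to 1
  Position 7 ('b'): new char, reset run to 1
  Position 8 ('c'): new char, reset run to 1
  Position 9 ('c'): continues run of 'c', length=2
  Position 10 ('c'): continues run of 'c', length=3
  Position 11 ('c'): continues run of 'c', length=4
Longest run: 'c' with length 4

4


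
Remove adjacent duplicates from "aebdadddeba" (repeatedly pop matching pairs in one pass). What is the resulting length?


Input: aebdadddeba
Stack-based adjacent duplicate removal:
  Read 'a': push. Stack: a
  Read 'e': push. Stack: ae
  Read 'b': push. Stack: aeb
  Read 'd': push. Stack: aebd
  Read 'a': push. Stack: aebda
  Read 'd': push. Stack: aebdad
  Read 'd': matches stack top 'd' => pop. Stack: aebda
  Read 'd': push. Stack: aebdad
  Read 'e': push. Stack: aebdade
  Read 'b': push. Stack: aebdadeb
  Read 'a': push. Stack: aebdadeba
Final stack: "aebdadeba" (length 9)

9


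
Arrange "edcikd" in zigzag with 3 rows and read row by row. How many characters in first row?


Zigzag "edcikd" into 3 rows:
Placing characters:
  'e' => row 0
  'd' => row 1
  'c' => row 2
  'i' => row 1
  'k' => row 0
  'd' => row 1
Rows:
  Row 0: "ek"
  Row 1: "did"
  Row 2: "c"
First row length: 2

2


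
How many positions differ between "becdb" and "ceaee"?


Comparing "becdb" and "ceaee" position by position:
  Position 0: 'b' vs 'c' => DIFFER
  Position 1: 'e' vs 'e' => same
  Position 2: 'c' vs 'a' => DIFFER
  Position 3: 'd' vs 'e' => DIFFER
  Position 4: 'b' vs 'e' => DIFFER
Positions that differ: 4

4


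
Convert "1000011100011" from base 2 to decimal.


Input: "1000011100011" in base 2
Positional expansion:
  Digit '1' (value 1) x 2^12 = 4096
  Digit '0' (value 0) x 2^11 = 0
  Digit '0' (value 0) x 2^10 = 0
  Digit '0' (value 0) x 2^9 = 0
  Digit '0' (value 0) x 2^8 = 0
  Digit '1' (value 1) x 2^7 = 128
  Digit '1' (value 1) x 2^6 = 64
  Digit '1' (value 1) x 2^5 = 32
  Digit '0' (value 0) x 2^4 = 0
  Digit '0' (value 0) x 2^3 = 0
  Digit '0' (value 0) x 2^2 = 0
  Digit '1' (value 1) x 2^1 = 2
  Digit '1' (value 1) x 2^0 = 1
Sum = 4323

4323


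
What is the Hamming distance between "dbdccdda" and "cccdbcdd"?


Comparing "dbdccdda" and "cccdbcdd" position by position:
  Position 0: 'd' vs 'c' => differ
  Position 1: 'b' vs 'c' => differ
  Position 2: 'd' vs 'c' => differ
  Position 3: 'c' vs 'd' => differ
  Position 4: 'c' vs 'b' => differ
  Position 5: 'd' vs 'c' => differ
  Position 6: 'd' vs 'd' => same
  Position 7: 'a' vs 'd' => differ
Total differences (Hamming distance): 7

7


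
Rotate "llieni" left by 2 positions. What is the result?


Input: "llieni", rotate left by 2
First 2 characters: "ll"
Remaining characters: "ieni"
Concatenate remaining + first: "ieni" + "ll" = "ienill"

ienill


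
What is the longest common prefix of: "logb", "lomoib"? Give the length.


Words: logb, lomoib
  Position 0: all 'l' => match
  Position 1: all 'o' => match
  Position 2: ('g', 'm') => mismatch, stop
LCP = "lo" (length 2)

2


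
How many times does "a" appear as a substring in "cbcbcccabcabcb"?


Searching for "a" in "cbcbcccabcabcb"
Scanning each position:
  Position 0: "c" => no
  Position 1: "b" => no
  Position 2: "c" => no
  Position 3: "b" => no
  Position 4: "c" => no
  Position 5: "c" => no
  Position 6: "c" => no
  Position 7: "a" => MATCH
  Position 8: "b" => no
  Position 9: "c" => no
  Position 10: "a" => MATCH
  Position 11: "b" => no
  Position 12: "c" => no
  Position 13: "b" => no
Total occurrences: 2

2


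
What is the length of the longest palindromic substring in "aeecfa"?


Input: "aeecfa"
Checking substrings for palindromes:
  [1:3] "ee" (len 2) => palindrome
Longest palindromic substring: "ee" with length 2

2


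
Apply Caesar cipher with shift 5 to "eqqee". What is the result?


Caesar cipher: shift "eqqee" by 5
  'e' (pos 4) + 5 = pos 9 = 'j'
  'q' (pos 16) + 5 = pos 21 = 'v'
  'q' (pos 16) + 5 = pos 21 = 'v'
  'e' (pos 4) + 5 = pos 9 = 'j'
  'e' (pos 4) + 5 = pos 9 = 'j'
Result: jvvjj

jvvjj


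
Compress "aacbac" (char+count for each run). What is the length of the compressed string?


Input: aacbac
Runs:
  'a' x 2 => "a2"
  'c' x 1 => "c1"
  'b' x 1 => "b1"
  'a' x 1 => "a1"
  'c' x 1 => "c1"
Compressed: "a2c1b1a1c1"
Compressed length: 10

10


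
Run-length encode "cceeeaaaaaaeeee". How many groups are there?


Input: cceeeaaaaaaeeee
Scanning for consecutive runs:
  Group 1: 'c' x 2 (positions 0-1)
  Group 2: 'e' x 3 (positions 2-4)
  Group 3: 'a' x 6 (positions 5-10)
  Group 4: 'e' x 4 (positions 11-14)
Total groups: 4

4


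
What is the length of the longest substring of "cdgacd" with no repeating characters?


Input: "cdgacd"
Sliding window (track last position of each char):
  Position 0 ('c'): window [0,0] length 1 -- new best
  Position 1 ('d'): window [0,1] length 2 -- new best
  Position 2 ('g'): window [0,2] length 3 -- new best
  Position 3 ('a'): window [0,3] length 4 -- new best
  Position 4 ('c'): repeat (last at 0), move window start to 1
  Position 4 ('c'): window [1,4] length 4
  Position 5 ('d'): repeat (last at 1), move window start to 2
  Position 5 ('d'): window [2,5] length 4
Longest substring with no repeats: "cdga" with length 4

4


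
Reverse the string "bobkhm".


Input: bobkhm
Reading characters right to left:
  Position 5: 'm'
  Position 4: 'h'
  Position 3: 'k'
  Position 2: 'b'
  Position 1: 'o'
  Position 0: 'b'
Reversed: mhkbob

mhkbob


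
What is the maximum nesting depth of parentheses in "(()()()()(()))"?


Input: "(()()()()(()))"
Tracking depth:
  Position 0 '(': depth becomes 1
  Position 1 '(': depth becomes 2
  Position 2 ')': depth becomes 1
  Position 3 '(': depth becomes 2
  Position 4 ')': depth becomes 1
  Position 5 '(': depth becomes 2
  Position 6 ')': depth becomes 1
  Position 7 '(': depth becomes 2
  Position 8 ')': depth becomes 1
  Position 9 '(': depth becomes 2
  Position 10 '(': depth becomes 3
  Position 11 ')': depth becomes 2
  Position 12 ')': depth becomes 1
  Position 13 ')': depth becomes 0
Maximum depth reached: 3

3


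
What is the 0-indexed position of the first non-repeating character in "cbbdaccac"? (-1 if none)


Input: cbbdaccac
Character frequencies:
  'a': 2
  'b': 2
  'c': 4
  'd': 1
Scanning left to right for freq == 1:
  Position 0 ('c'): freq=4, skip
  Position 1 ('b'): freq=2, skip
  Position 2 ('b'): freq=2, skip
  Position 3 ('d'): unique! => answer = 3

3


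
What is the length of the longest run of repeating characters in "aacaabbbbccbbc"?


Input: "aacaabbbbccbbc"
Scanning for longest run:
  Position 1 ('a'): continues run of 'a', length=2
  Position 2 ('c'): new char, reset run to 1
  Position 3 ('a'): new char, reset run to 1
  Position 4 ('a'): continues run of 'a', length=2
  Position 5 ('b'): new char, reset run to 1
  Position 6 ('b'): continues run of 'b', length=2
  Position 7 ('b'): continues run of 'b', length=3
  Position 8 ('b'): continues run of 'b', length=4
  Position 9 ('c'): new char, reset run to 1
  Position 10 ('c'): continues run of 'c', length=2
  Position 11 ('b'): new char, reset run to 1
  Position 12 ('b'): continues run of 'b', length=2
  Position 13 ('c'): new char, reset run to 1
Longest run: 'b' with length 4

4


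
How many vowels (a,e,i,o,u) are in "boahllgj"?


Input: boahllgj
Checking each character:
  'b' at position 0: consonant
  'o' at position 1: vowel (running total: 1)
  'a' at position 2: vowel (running total: 2)
  'h' at position 3: consonant
  'l' at position 4: consonant
  'l' at position 5: consonant
  'g' at position 6: consonant
  'j' at position 7: consonant
Total vowels: 2

2


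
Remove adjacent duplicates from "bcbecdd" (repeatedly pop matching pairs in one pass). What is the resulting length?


Input: bcbecdd
Stack-based adjacent duplicate removal:
  Read 'b': push. Stack: b
  Read 'c': push. Stack: bc
  Read 'b': push. Stack: bcb
  Read 'e': push. Stack: bcbe
  Read 'c': push. Stack: bcbec
  Read 'd': push. Stack: bcbecd
  Read 'd': matches stack top 'd' => pop. Stack: bcbec
Final stack: "bcbec" (length 5)

5


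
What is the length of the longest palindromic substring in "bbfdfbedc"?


Input: "bbfdfbedc"
Checking substrings for palindromes:
  [1:6] "bfdfb" (len 5) => palindrome
  [2:5] "fdf" (len 3) => palindrome
  [0:2] "bb" (len 2) => palindrome
Longest palindromic substring: "bfdfb" with length 5

5


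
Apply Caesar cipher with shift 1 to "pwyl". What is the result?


Caesar cipher: shift "pwyl" by 1
  'p' (pos 15) + 1 = pos 16 = 'q'
  'w' (pos 22) + 1 = pos 23 = 'x'
  'y' (pos 24) + 1 = pos 25 = 'z'
  'l' (pos 11) + 1 = pos 12 = 'm'
Result: qxzm

qxzm


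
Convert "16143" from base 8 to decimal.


Input: "16143" in base 8
Positional expansion:
  Digit '1' (value 1) x 8^4 = 4096
  Digit '6' (value 6) x 8^3 = 3072
  Digit '1' (value 1) x 8^2 = 64
  Digit '4' (value 4) x 8^1 = 32
  Digit '3' (value 3) x 8^0 = 3
Sum = 7267

7267


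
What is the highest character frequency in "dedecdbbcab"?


Input: dedecdbbcab
Character counts:
  'a': 1
  'b': 3
  'c': 2
  'd': 3
  'e': 2
Maximum frequency: 3

3


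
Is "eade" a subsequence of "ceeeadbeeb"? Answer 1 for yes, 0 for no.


Check if "eade" is a subsequence of "ceeeadbeeb"
Greedy scan:
  Position 0 ('c'): no match needed
  Position 1 ('e'): matches sub[0] = 'e'
  Position 2 ('e'): no match needed
  Position 3 ('e'): no match needed
  Position 4 ('a'): matches sub[1] = 'a'
  Position 5 ('d'): matches sub[2] = 'd'
  Position 6 ('b'): no match needed
  Position 7 ('e'): matches sub[3] = 'e'
  Position 8 ('e'): no match needed
  Position 9 ('b'): no match needed
All 4 characters matched => is a subsequence

1


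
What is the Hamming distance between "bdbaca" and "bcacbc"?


Comparing "bdbaca" and "bcacbc" position by position:
  Position 0: 'b' vs 'b' => same
  Position 1: 'd' vs 'c' => differ
  Position 2: 'b' vs 'a' => differ
  Position 3: 'a' vs 'c' => differ
  Position 4: 'c' vs 'b' => differ
  Position 5: 'a' vs 'c' => differ
Total differences (Hamming distance): 5

5


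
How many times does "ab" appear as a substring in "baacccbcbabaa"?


Searching for "ab" in "baacccbcbabaa"
Scanning each position:
  Position 0: "ba" => no
  Position 1: "aa" => no
  Position 2: "ac" => no
  Position 3: "cc" => no
  Position 4: "cc" => no
  Position 5: "cb" => no
  Position 6: "bc" => no
  Position 7: "cb" => no
  Position 8: "ba" => no
  Position 9: "ab" => MATCH
  Position 10: "ba" => no
  Position 11: "aa" => no
Total occurrences: 1

1


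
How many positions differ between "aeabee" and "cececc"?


Comparing "aeabee" and "cececc" position by position:
  Position 0: 'a' vs 'c' => DIFFER
  Position 1: 'e' vs 'e' => same
  Position 2: 'a' vs 'c' => DIFFER
  Position 3: 'b' vs 'e' => DIFFER
  Position 4: 'e' vs 'c' => DIFFER
  Position 5: 'e' vs 'c' => DIFFER
Positions that differ: 5

5


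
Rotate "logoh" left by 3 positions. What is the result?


Input: "logoh", rotate left by 3
First 3 characters: "log"
Remaining characters: "oh"
Concatenate remaining + first: "oh" + "log" = "ohlog"

ohlog


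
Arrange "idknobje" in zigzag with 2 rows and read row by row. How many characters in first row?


Zigzag "idknobje" into 2 rows:
Placing characters:
  'i' => row 0
  'd' => row 1
  'k' => row 0
  'n' => row 1
  'o' => row 0
  'b' => row 1
  'j' => row 0
  'e' => row 1
Rows:
  Row 0: "ikoj"
  Row 1: "dnbe"
First row length: 4

4


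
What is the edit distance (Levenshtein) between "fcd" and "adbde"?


Computing edit distance: "fcd" -> "adbde"
DP table:
           a    d    b    d    e
      0    1    2    3    4    5
  f   1    1    2    3    4    5
  c   2    2    2    3    4    5
  d   3    3    2    3    3    4
Edit distance = dp[3][5] = 4

4


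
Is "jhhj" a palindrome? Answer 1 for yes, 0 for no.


Input: jhhj
Reversed: jhhj
  Compare pos 0 ('j') with pos 3 ('j'): match
  Compare pos 1 ('h') with pos 2 ('h'): match
Result: palindrome

1


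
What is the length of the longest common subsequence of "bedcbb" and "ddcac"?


LCS of "bedcbb" and "ddcac"
DP table:
           d    d    c    a    c
      0    0    0    0    0    0
  b   0    0    0    0    0    0
  e   0    0    0    0    0    0
  d   0    1    1    1    1    1
  c   0    1    1    2    2    2
  b   0    1    1    2    2    2
  b   0    1    1    2    2    2
LCS length = dp[6][5] = 2

2


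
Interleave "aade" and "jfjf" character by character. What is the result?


Interleaving "aade" and "jfjf":
  Position 0: 'a' from first, 'j' from second => "aj"
  Position 1: 'a' from first, 'f' from second => "af"
  Position 2: 'd' from first, 'j' from second => "dj"
  Position 3: 'e' from first, 'f' from second => "ef"
Result: ajafdjef

ajafdjef


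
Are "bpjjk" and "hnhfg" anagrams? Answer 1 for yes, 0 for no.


Strings: "bpjjk", "hnhfg"
Sorted first:  bjjkp
Sorted second: fghhn
Differ at position 0: 'b' vs 'f' => not anagrams

0


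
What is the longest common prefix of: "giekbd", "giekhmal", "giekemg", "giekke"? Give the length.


Words: giekbd, giekhmal, giekemg, giekke
  Position 0: all 'g' => match
  Position 1: all 'i' => match
  Position 2: all 'e' => match
  Position 3: all 'k' => match
  Position 4: ('b', 'h', 'e', 'k') => mismatch, stop
LCP = "giek" (length 4)

4


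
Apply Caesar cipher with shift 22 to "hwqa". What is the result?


Caesar cipher: shift "hwqa" by 22
  'h' (pos 7) + 22 = pos 3 = 'd'
  'w' (pos 22) + 22 = pos 18 = 's'
  'q' (pos 16) + 22 = pos 12 = 'm'
  'a' (pos 0) + 22 = pos 22 = 'w'
Result: dsmw

dsmw


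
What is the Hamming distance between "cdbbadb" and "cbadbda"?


Comparing "cdbbadb" and "cbadbda" position by position:
  Position 0: 'c' vs 'c' => same
  Position 1: 'd' vs 'b' => differ
  Position 2: 'b' vs 'a' => differ
  Position 3: 'b' vs 'd' => differ
  Position 4: 'a' vs 'b' => differ
  Position 5: 'd' vs 'd' => same
  Position 6: 'b' vs 'a' => differ
Total differences (Hamming distance): 5

5


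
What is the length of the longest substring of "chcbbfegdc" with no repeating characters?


Input: "chcbbfegdc"
Sliding window (track last position of each char):
  Position 0 ('c'): window [0,0] length 1 -- new best
  Position 1 ('h'): window [0,1] length 2 -- new best
  Position 2 ('c'): repeat (last at 0), move window start to 1
  Position 2 ('c'): window [1,2] length 2
  Position 3 ('b'): window [1,3] length 3 -- new best
  Position 4 ('b'): repeat (last at 3), move window start to 4
  Position 4 ('b'): window [4,4] length 1
  Position 5 ('f'): window [4,5] length 2
  Position 6 ('e'): window [4,6] length 3
  Position 7 ('g'): window [4,7] length 4 -- new best
  Position 8 ('d'): window [4,8] length 5 -- new best
  Position 9 ('c'): window [4,9] length 6 -- new best
Longest substring with no repeats: "bfegdc" with length 6

6


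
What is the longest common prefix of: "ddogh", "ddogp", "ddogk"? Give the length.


Words: ddogh, ddogp, ddogk
  Position 0: all 'd' => match
  Position 1: all 'd' => match
  Position 2: all 'o' => match
  Position 3: all 'g' => match
  Position 4: ('h', 'p', 'k') => mismatch, stop
LCP = "ddog" (length 4)

4


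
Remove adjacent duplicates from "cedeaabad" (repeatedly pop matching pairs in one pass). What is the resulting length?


Input: cedeaabad
Stack-based adjacent duplicate removal:
  Read 'c': push. Stack: c
  Read 'e': push. Stack: ce
  Read 'd': push. Stack: ced
  Read 'e': push. Stack: cede
  Read 'a': push. Stack: cedea
  Read 'a': matches stack top 'a' => pop. Stack: cede
  Read 'b': push. Stack: cedeb
  Read 'a': push. Stack: cedeba
  Read 'd': push. Stack: cedebad
Final stack: "cedebad" (length 7)

7


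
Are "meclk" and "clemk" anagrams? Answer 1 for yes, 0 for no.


Strings: "meclk", "clemk"
Sorted first:  ceklm
Sorted second: ceklm
Sorted forms match => anagrams

1


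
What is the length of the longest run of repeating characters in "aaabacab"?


Input: "aaabacab"
Scanning for longest run:
  Position 1 ('a'): continues run of 'a', length=2
  Position 2 ('a'): continues run of 'a', length=3
  Position 3 ('b'): new char, reset run to 1
  Position 4 ('a'): new char, reset run to 1
  Position 5 ('c'): new char, reset run to 1
  Position 6 ('a'): new char, reset run to 1
  Position 7 ('b'): new char, reset run to 1
Longest run: 'a' with length 3

3


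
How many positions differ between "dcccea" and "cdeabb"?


Comparing "dcccea" and "cdeabb" position by position:
  Position 0: 'd' vs 'c' => DIFFER
  Position 1: 'c' vs 'd' => DIFFER
  Position 2: 'c' vs 'e' => DIFFER
  Position 3: 'c' vs 'a' => DIFFER
  Position 4: 'e' vs 'b' => DIFFER
  Position 5: 'a' vs 'b' => DIFFER
Positions that differ: 6

6


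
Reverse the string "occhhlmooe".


Input: occhhlmooe
Reading characters right to left:
  Position 9: 'e'
  Position 8: 'o'
  Position 7: 'o'
  Position 6: 'm'
  Position 5: 'l'
  Position 4: 'h'
  Position 3: 'h'
  Position 2: 'c'
  Position 1: 'c'
  Position 0: 'o'
Reversed: eoomlhhcco

eoomlhhcco


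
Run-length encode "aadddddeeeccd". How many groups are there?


Input: aadddddeeeccd
Scanning for consecutive runs:
  Group 1: 'a' x 2 (positions 0-1)
  Group 2: 'd' x 5 (positions 2-6)
  Group 3: 'e' x 3 (positions 7-9)
  Group 4: 'c' x 2 (positions 10-11)
  Group 5: 'd' x 1 (positions 12-12)
Total groups: 5

5


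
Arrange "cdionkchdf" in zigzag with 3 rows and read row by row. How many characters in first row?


Zigzag "cdionkchdf" into 3 rows:
Placing characters:
  'c' => row 0
  'd' => row 1
  'i' => row 2
  'o' => row 1
  'n' => row 0
  'k' => row 1
  'c' => row 2
  'h' => row 1
  'd' => row 0
  'f' => row 1
Rows:
  Row 0: "cnd"
  Row 1: "dokhf"
  Row 2: "ic"
First row length: 3

3


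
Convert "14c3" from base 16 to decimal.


Input: "14c3" in base 16
Positional expansion:
  Digit '1' (value 1) x 16^3 = 4096
  Digit '4' (value 4) x 16^2 = 1024
  Digit 'c' (value 12) x 16^1 = 192
  Digit '3' (value 3) x 16^0 = 3
Sum = 5315

5315


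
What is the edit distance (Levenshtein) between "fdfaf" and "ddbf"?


Computing edit distance: "fdfaf" -> "ddbf"
DP table:
           d    d    b    f
      0    1    2    3    4
  f   1    1    2    3    3
  d   2    1    1    2    3
  f   3    2    2    2    2
  a   4    3    3    3    3
  f   5    4    4    4    3
Edit distance = dp[5][4] = 3

3


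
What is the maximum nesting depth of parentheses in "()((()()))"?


Input: "()((()()))"
Tracking depth:
  Position 0 '(': depth becomes 1
  Position 1 ')': depth becomes 0
  Position 2 '(': depth becomes 1
  Position 3 '(': depth becomes 2
  Position 4 '(': depth becomes 3
  Position 5 ')': depth becomes 2
  Position 6 '(': depth becomes 3
  Position 7 ')': depth becomes 2
  Position 8 ')': depth becomes 1
  Position 9 ')': depth becomes 0
Maximum depth reached: 3

3


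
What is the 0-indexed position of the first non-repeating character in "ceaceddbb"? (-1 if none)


Input: ceaceddbb
Character frequencies:
  'a': 1
  'b': 2
  'c': 2
  'd': 2
  'e': 2
Scanning left to right for freq == 1:
  Position 0 ('c'): freq=2, skip
  Position 1 ('e'): freq=2, skip
  Position 2 ('a'): unique! => answer = 2

2


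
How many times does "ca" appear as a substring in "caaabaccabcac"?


Searching for "ca" in "caaabaccabcac"
Scanning each position:
  Position 0: "ca" => MATCH
  Position 1: "aa" => no
  Position 2: "aa" => no
  Position 3: "ab" => no
  Position 4: "ba" => no
  Position 5: "ac" => no
  Position 6: "cc" => no
  Position 7: "ca" => MATCH
  Position 8: "ab" => no
  Position 9: "bc" => no
  Position 10: "ca" => MATCH
  Position 11: "ac" => no
Total occurrences: 3

3


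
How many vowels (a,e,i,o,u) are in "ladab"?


Input: ladab
Checking each character:
  'l' at position 0: consonant
  'a' at position 1: vowel (running total: 1)
  'd' at position 2: consonant
  'a' at position 3: vowel (running total: 2)
  'b' at position 4: consonant
Total vowels: 2

2
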